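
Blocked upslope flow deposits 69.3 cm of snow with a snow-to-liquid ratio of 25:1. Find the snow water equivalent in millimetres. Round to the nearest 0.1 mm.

SWE ≈ 27.7 mm

SWE = snow depth / ratio = 69.3 cm / 25 = 2.772 cm = 27.7 mm.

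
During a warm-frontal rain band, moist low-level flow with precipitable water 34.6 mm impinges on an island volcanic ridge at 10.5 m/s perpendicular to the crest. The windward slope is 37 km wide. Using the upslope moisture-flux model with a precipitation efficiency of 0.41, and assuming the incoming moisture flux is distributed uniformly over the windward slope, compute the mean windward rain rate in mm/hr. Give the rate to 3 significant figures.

R ≈ 14.5 mm/hr

Incoming column moisture flux per unit ridge length: F = V × PW = 10.5 × 34.6 = 363.3 mm·m/s.
Spread over the 37 km slope with efficiency ε = 0.41: R = ε·F/W = 0.41 × 363.3 / 37000 m = 4.026e-03 mm/s.
R = 4.026e-03 × 3600 = 14.5 mm/hr.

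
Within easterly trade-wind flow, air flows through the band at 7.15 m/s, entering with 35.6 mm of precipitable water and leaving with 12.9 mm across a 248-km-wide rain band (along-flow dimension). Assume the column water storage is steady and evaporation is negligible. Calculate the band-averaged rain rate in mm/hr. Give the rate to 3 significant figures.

Column moisture flux per unit crosswind length is F = V × PW.
Inflow: F_in = 7.15 × 35.6 = 254.54 mm·m/s
Outflow: F_out = 7.15 × 12.9 = 92.235 mm·m/s
Steady-state rate R = (F_in − F_out)/L = (254.54 − 92.235) / 248000 m = 6.545e-04 mm/s.
R = 6.545e-04 × 3600 = 2.36 mm/hr.

R ≈ 2.36 mm/hr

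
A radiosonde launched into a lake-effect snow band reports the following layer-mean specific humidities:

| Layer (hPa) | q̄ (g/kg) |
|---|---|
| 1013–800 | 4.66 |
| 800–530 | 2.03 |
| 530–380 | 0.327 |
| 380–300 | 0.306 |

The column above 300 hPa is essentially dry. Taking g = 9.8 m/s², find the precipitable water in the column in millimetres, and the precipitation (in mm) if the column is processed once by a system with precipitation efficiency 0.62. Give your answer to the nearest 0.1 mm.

Precipitable water is the column-integrated vapour mass per unit area: PW = (1/g) Σ q̄ Δp, with q in kg/kg and Δp in Pa (1 kg/m² of water = 1 mm).
Layer 1013–800 hPa: Δp = 213 hPa = 21300 Pa, q̄ = 0.00466 kg/kg → 0.00466 × 21300 / 9.8 = 10.13 mm
Layer 800–530 hPa: Δp = 270 hPa = 27000 Pa, q̄ = 0.00203 kg/kg → 0.00203 × 27000 / 9.8 = 5.59 mm
Layer 530–380 hPa: Δp = 150 hPa = 15000 Pa, q̄ = 0.000327 kg/kg → 0.000327 × 15000 / 9.8 = 0.50 mm
Layer 380–300 hPa: Δp = 80 hPa = 8000 Pa, q̄ = 0.000306 kg/kg → 0.000306 × 8000 / 9.8 = 0.25 mm
PW = 10.13 + 5.59 + 0.50 + 0.25 = 16.47 ≈ 16.5 mm.
Precipitation = ε × PW = 0.62 × 16.5 = 10.2 mm.

PW ≈ 16.5 mm; precipitation ≈ 10.2 mm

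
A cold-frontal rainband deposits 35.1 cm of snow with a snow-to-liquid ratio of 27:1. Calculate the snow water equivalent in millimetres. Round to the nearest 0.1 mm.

SWE ≈ 13.0 mm

SWE = snow depth / ratio = 35.1 cm / 27 = 1.300 cm = 13.0 mm.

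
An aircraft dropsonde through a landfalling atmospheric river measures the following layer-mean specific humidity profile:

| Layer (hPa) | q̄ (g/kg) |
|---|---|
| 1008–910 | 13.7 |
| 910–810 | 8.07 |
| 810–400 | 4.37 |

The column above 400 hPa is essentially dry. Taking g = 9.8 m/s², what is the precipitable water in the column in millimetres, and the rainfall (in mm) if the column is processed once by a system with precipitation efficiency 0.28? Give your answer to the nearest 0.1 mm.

Precipitable water is the column-integrated vapour mass per unit area: PW = (1/g) Σ q̄ Δp, with q in kg/kg and Δp in Pa (1 kg/m² of water = 1 mm).
Layer 1008–910 hPa: Δp = 98 hPa = 9800 Pa, q̄ = 0.0137 kg/kg → 0.0137 × 9800 / 9.8 = 13.70 mm
Layer 910–810 hPa: Δp = 100 hPa = 10000 Pa, q̄ = 0.00807 kg/kg → 0.00807 × 10000 / 9.8 = 8.23 mm
Layer 810–400 hPa: Δp = 410 hPa = 41000 Pa, q̄ = 0.00437 kg/kg → 0.00437 × 41000 / 9.8 = 18.28 mm
PW = 13.70 + 8.23 + 18.28 = 40.21 ≈ 40.2 mm.
Rainfall = ε × PW = 0.28 × 40.2 = 11.3 mm.

PW ≈ 40.2 mm; rainfall ≈ 11.3 mm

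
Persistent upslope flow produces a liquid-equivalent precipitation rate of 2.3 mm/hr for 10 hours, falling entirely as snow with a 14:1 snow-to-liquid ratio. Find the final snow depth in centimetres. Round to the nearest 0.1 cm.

snow depth ≈ 32.2 cm

Liquid-equivalent depth = 2.3 × 10 = 23 mm.
Snow depth = 23 mm × 14 = 322 mm = 32.2 cm.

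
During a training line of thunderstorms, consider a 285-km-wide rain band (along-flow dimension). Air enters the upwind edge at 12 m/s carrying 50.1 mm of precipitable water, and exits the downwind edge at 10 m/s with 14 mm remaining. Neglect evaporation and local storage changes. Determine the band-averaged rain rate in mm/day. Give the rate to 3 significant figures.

R ≈ 140 mm/day

Column moisture flux per unit crosswind length is F = V × PW.
Inflow: F_in = 12 × 50.1 = 601.2 mm·m/s
Outflow: F_out = 10 × 14 = 140 mm·m/s
Steady-state rate R = (F_in − F_out)/L = (601.2 − 140) / 285000 m = 1.618e-03 mm/s.
R = 1.618e-03 × 3600 × 24 = 140 mm/day.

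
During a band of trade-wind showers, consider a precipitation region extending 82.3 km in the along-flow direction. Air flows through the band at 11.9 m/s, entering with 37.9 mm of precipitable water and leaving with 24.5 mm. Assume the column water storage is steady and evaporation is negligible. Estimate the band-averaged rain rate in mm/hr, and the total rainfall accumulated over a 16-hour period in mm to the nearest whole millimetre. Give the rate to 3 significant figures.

Column moisture flux per unit crosswind length is F = V × PW.
Inflow: F_in = 11.9 × 37.9 = 451.01 mm·m/s
Outflow: F_out = 11.9 × 24.5 = 291.55 mm·m/s
Steady-state rate R = (F_in − F_out)/L = (451.01 − 291.55) / 82300 m = 1.938e-03 mm/s.
R = 1.938e-03 × 3600 = 6.98 mm/hr.
Over 16 h: total = 6.98 × 16 = 111.68 ≈ 112 mm.

R ≈ 6.98 mm/hr; total ≈ 112 mm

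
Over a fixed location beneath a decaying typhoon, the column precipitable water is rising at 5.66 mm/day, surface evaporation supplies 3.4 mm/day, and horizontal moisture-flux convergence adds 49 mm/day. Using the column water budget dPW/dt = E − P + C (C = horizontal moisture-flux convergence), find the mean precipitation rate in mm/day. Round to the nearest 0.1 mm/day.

dPW/dt = +5.66 mm/day.
P = E + C − dPW/dt = 3.4 + (49) − (+5.66) = 46.7 mm/day.

P ≈ 46.7 mm/day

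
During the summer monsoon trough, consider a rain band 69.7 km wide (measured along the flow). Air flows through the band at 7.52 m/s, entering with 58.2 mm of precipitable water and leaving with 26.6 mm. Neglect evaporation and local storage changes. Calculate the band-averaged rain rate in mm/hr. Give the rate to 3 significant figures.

Column moisture flux per unit crosswind length is F = V × PW.
Inflow: F_in = 7.52 × 58.2 = 437.664 mm·m/s
Outflow: F_out = 7.52 × 26.6 = 200.032 mm·m/s
Steady-state rate R = (F_in − F_out)/L = (437.664 − 200.032) / 69700 m = 3.409e-03 mm/s.
R = 3.409e-03 × 3600 = 12.3 mm/hr.

R ≈ 12.3 mm/hr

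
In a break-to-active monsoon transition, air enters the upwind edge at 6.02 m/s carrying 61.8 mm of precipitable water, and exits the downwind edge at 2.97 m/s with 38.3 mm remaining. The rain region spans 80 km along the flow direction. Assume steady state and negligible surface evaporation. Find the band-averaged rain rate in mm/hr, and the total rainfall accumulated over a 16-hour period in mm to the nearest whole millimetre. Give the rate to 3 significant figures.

Column moisture flux per unit crosswind length is F = V × PW.
Inflow: F_in = 6.02 × 61.8 = 372.036 mm·m/s
Outflow: F_out = 2.97 × 38.3 = 113.751 mm·m/s
Steady-state rate R = (F_in − F_out)/L = (372.036 − 113.751) / 80000 m = 3.229e-03 mm/s.
R = 3.229e-03 × 3600 = 11.6 mm/hr.
Over 16 h: total = 11.6 × 16 = 185.6 ≈ 186 mm.

R ≈ 11.6 mm/hr; total ≈ 186 mm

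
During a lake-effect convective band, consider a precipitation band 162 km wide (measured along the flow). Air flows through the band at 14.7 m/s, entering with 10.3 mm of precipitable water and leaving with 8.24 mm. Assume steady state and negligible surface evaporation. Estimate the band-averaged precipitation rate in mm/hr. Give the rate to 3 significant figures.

Column moisture flux per unit crosswind length is F = V × PW.
Inflow: F_in = 14.7 × 10.3 = 151.41 mm·m/s
Outflow: F_out = 14.7 × 8.24 = 121.128 mm·m/s
Steady-state rate R = (F_in − F_out)/L = (151.41 − 121.128) / 162000 m = 1.869e-04 mm/s.
R = 1.869e-04 × 3600 = 0.673 mm/hr.

R ≈ 0.673 mm/hr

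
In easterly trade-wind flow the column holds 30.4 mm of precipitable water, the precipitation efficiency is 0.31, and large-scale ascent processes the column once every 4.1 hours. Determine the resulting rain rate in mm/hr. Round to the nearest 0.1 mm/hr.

Each overturning extracts ε × PW = 0.31 × 30.4 = 9.424 mm.
Rate = ε·PW / τ = 9.424 / 4.1 h = 2.3 mm/hr.

R ≈ 2.3 mm/hr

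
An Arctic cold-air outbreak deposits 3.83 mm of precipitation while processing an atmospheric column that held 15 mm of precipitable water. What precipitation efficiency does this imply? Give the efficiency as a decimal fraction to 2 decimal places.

ε ≈ 0.26

ε = precipitation / PW = 3.83 / 15 = 0.26.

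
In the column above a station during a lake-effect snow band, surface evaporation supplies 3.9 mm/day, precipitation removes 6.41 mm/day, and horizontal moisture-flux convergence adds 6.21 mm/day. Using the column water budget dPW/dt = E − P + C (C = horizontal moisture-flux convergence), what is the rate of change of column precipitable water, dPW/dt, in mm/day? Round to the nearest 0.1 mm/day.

dPW/dt = E − P + C = 3.9 − 6.41 + (6.21) = 3.7 mm/day.

dPW/dt ≈ 3.7 mm/day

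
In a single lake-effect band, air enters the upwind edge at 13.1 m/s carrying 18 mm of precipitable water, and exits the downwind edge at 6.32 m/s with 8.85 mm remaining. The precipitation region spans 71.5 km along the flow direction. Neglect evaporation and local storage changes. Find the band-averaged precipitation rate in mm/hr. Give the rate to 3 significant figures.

R ≈ 9.06 mm/hr

Column moisture flux per unit crosswind length is F = V × PW.
Inflow: F_in = 13.1 × 18 = 235.8 mm·m/s
Outflow: F_out = 6.32 × 8.85 = 55.932 mm·m/s
Steady-state rate R = (F_in − F_out)/L = (235.8 − 55.932) / 71500 m = 2.516e-03 mm/s.
R = 2.516e-03 × 3600 = 9.06 mm/hr.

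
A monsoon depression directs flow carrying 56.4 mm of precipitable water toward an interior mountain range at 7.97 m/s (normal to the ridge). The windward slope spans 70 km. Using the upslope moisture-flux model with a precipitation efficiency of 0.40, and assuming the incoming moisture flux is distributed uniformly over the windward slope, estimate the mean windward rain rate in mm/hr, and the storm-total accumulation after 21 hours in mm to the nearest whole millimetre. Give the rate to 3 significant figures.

Incoming column moisture flux per unit ridge length: F = V × PW = 7.97 × 56.4 = 449.508 mm·m/s.
Spread over the 70 km slope with efficiency ε = 0.40: R = ε·F/W = 0.40 × 449.508 / 70000 m = 2.569e-03 mm/s.
R = 2.569e-03 × 3600 = 9.25 mm/hr.
Over 21 h: total = 9.25 × 21 = 194.25 ≈ 194 mm.

R ≈ 9.25 mm/hr; total ≈ 194 mm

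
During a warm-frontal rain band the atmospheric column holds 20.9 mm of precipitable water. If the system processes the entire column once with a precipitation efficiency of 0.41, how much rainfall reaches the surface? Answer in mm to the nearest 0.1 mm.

Rainfall = ε × PW = 0.41 × 20.9 = 8.6 mm.

rainfall ≈ 8.6 mm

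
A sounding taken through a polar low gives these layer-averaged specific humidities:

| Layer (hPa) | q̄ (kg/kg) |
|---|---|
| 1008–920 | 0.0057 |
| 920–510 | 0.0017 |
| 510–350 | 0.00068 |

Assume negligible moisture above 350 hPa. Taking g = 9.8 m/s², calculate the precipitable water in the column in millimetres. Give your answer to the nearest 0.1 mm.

Precipitable water is the column-integrated vapour mass per unit area: PW = (1/g) Σ q̄ Δp, with q in kg/kg and Δp in Pa (1 kg/m² of water = 1 mm).
Layer 1008–920 hPa: Δp = 88 hPa = 8800 Pa, q̄ = 0.0057 kg/kg → 0.0057 × 8800 / 9.8 = 5.12 mm
Layer 920–510 hPa: Δp = 410 hPa = 41000 Pa, q̄ = 0.0017 kg/kg → 0.0017 × 41000 / 9.8 = 7.11 mm
Layer 510–350 hPa: Δp = 160 hPa = 16000 Pa, q̄ = 0.00068 kg/kg → 0.00068 × 16000 / 9.8 = 1.11 mm
PW = 5.12 + 7.11 + 1.11 = 13.34 ≈ 13.3 mm.

PW ≈ 13.3 mm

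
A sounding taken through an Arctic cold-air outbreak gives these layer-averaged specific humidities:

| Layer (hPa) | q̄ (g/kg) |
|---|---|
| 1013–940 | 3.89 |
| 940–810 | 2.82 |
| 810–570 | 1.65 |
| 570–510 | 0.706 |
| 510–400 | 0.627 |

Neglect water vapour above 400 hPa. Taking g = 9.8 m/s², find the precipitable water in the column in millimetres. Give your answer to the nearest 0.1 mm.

Precipitable water is the column-integrated vapour mass per unit area: PW = (1/g) Σ q̄ Δp, with q in kg/kg and Δp in Pa (1 kg/m² of water = 1 mm).
Layer 1013–940 hPa: Δp = 73 hPa = 7300 Pa, q̄ = 0.00389 kg/kg → 0.00389 × 7300 / 9.8 = 2.90 mm
Layer 940–810 hPa: Δp = 130 hPa = 13000 Pa, q̄ = 0.00282 kg/kg → 0.00282 × 13000 / 9.8 = 3.74 mm
Layer 810–570 hPa: Δp = 240 hPa = 24000 Pa, q̄ = 0.00165 kg/kg → 0.00165 × 24000 / 9.8 = 4.04 mm
Layer 570–510 hPa: Δp = 60 hPa = 6000 Pa, q̄ = 0.000706 kg/kg → 0.000706 × 6000 / 9.8 = 0.43 mm
Layer 510–400 hPa: Δp = 110 hPa = 11000 Pa, q̄ = 0.000627 kg/kg → 0.000627 × 11000 / 9.8 = 0.70 mm
PW = 2.90 + 3.74 + 4.04 + 0.43 + 0.70 = 11.81 ≈ 11.8 mm.

PW ≈ 11.8 mm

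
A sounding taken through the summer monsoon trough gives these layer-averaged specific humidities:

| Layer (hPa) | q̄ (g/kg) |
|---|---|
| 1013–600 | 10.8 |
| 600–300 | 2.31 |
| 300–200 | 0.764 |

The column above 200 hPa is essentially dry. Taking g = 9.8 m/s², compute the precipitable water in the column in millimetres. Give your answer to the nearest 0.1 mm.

Precipitable water is the column-integrated vapour mass per unit area: PW = (1/g) Σ q̄ Δp, with q in kg/kg and Δp in Pa (1 kg/m² of water = 1 mm).
Layer 1013–600 hPa: Δp = 413 hPa = 41300 Pa, q̄ = 0.0108 kg/kg → 0.0108 × 41300 / 9.8 = 45.51 mm
Layer 600–300 hPa: Δp = 300 hPa = 30000 Pa, q̄ = 0.00231 kg/kg → 0.00231 × 30000 / 9.8 = 7.07 mm
Layer 300–200 hPa: Δp = 100 hPa = 10000 Pa, q̄ = 0.000764 kg/kg → 0.000764 × 10000 / 9.8 = 0.78 mm
PW = 45.51 + 7.07 + 0.78 = 53.36 ≈ 53.4 mm.

PW ≈ 53.4 mm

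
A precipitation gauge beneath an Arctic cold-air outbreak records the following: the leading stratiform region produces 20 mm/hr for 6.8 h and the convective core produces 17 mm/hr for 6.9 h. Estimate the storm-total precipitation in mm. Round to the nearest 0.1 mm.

Total = Σ Rᵢ Δtᵢ = 20 × 6.8 + 17 × 6.9
      = 136 + 117.3 = 253.3 mm.

total ≈ 253.3 mm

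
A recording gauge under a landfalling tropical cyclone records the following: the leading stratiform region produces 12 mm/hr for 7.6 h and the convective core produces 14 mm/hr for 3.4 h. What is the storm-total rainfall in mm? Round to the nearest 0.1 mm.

Total = Σ Rᵢ Δtᵢ = 12 × 7.6 + 14 × 3.4
      = 91.2 + 47.6 = 138.8 mm.

total ≈ 138.8 mm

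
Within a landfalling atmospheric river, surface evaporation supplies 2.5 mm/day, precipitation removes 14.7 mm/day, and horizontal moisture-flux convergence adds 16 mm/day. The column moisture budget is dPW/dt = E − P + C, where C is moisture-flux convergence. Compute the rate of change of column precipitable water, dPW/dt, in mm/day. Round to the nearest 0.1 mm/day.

dPW/dt = E − P + C = 2.5 − 14.7 + (16) = 3.8 mm/day.

dPW/dt ≈ 3.8 mm/day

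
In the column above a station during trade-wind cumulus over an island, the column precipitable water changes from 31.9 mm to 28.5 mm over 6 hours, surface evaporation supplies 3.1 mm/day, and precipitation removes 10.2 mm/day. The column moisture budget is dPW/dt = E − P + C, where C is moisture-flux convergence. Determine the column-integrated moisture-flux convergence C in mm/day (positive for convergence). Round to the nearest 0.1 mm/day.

C ≈ -6.5 mm/day

dPW/dt = (28.5 − 31.9) mm / (6/24 day) = -13.600 mm/day.
C = dPW/dt − E + P = (-13.600) − 3.1 + 10.2 = -6.5 mm/day.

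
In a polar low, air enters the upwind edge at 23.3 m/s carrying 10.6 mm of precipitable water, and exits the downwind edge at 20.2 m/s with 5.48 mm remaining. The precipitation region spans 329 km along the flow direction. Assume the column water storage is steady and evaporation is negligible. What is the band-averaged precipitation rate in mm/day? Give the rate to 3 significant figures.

Column moisture flux per unit crosswind length is F = V × PW.
Inflow: F_in = 23.3 × 10.6 = 246.98 mm·m/s
Outflow: F_out = 20.2 × 5.48 = 110.696 mm·m/s
Steady-state rate R = (F_in − F_out)/L = (246.98 − 110.696) / 329000 m = 4.142e-04 mm/s.
R = 4.142e-04 × 3600 × 24 = 35.8 mm/day.

R ≈ 35.8 mm/day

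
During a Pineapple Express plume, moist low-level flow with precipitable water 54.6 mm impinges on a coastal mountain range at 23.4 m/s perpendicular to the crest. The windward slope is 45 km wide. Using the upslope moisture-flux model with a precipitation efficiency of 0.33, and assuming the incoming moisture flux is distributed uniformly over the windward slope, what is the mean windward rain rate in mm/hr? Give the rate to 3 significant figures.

R ≈ 33.7 mm/hr

Incoming column moisture flux per unit ridge length: F = V × PW = 23.4 × 54.6 = 1277.64 mm·m/s.
Spread over the 45 km slope with efficiency ε = 0.33: R = ε·F/W = 0.33 × 1277.64 / 45000 m = 9.369e-03 mm/s.
R = 9.369e-03 × 3600 = 33.7 mm/hr.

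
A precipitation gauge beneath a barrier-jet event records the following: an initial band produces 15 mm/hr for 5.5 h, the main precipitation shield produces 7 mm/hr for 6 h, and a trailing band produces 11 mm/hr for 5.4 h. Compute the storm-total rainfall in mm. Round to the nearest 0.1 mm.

total ≈ 183.9 mm

Total = Σ Rᵢ Δtᵢ = 15 × 5.5 + 7 × 6 + 11 × 5.4
      = 82.5 + 42 + 59.4 = 183.9 mm.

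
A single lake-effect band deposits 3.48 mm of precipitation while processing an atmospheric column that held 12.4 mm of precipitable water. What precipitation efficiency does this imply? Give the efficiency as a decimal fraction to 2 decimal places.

ε ≈ 0.28

ε = precipitation / PW = 3.48 / 12.4 = 0.28.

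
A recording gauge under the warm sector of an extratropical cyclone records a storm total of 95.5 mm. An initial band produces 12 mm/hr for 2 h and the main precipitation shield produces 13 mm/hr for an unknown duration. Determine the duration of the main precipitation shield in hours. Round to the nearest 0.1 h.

duration ≈ 5.5 h

Known phases: 12 × 2 = 24 mm.
Remaining depth = 95.5 − 24 = 71.5 mm.
Duration = 71.5 / 13 = 5.5 h.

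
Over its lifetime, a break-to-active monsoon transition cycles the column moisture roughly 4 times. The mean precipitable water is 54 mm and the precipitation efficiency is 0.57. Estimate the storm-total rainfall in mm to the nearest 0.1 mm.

rainfall ≈ 123.1 mm

Each cycle deposits ε × PW = 0.57 × 54 = 30.78 mm.
Over 4 cycles: 4 × 30.78 = 123.1 mm.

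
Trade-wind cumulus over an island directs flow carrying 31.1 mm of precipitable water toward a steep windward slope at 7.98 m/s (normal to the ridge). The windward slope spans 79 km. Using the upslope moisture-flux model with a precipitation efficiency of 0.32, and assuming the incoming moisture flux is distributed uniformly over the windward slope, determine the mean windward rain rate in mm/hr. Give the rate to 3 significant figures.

Incoming column moisture flux per unit ridge length: F = V × PW = 7.98 × 31.1 = 248.178 mm·m/s.
Spread over the 79 km slope with efficiency ε = 0.32: R = ε·F/W = 0.32 × 248.178 / 79000 m = 1.005e-03 mm/s.
R = 1.005e-03 × 3600 = 3.62 mm/hr.

R ≈ 3.62 mm/hr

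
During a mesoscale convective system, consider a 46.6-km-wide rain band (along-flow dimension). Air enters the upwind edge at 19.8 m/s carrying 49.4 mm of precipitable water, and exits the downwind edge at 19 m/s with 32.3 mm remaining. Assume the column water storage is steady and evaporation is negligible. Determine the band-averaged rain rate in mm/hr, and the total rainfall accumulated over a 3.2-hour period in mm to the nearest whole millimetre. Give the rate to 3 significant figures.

R ≈ 28.2 mm/hr; total ≈ 90 mm

Column moisture flux per unit crosswind length is F = V × PW.
Inflow: F_in = 19.8 × 49.4 = 978.12 mm·m/s
Outflow: F_out = 19 × 32.3 = 613.7 mm·m/s
Steady-state rate R = (F_in − F_out)/L = (978.12 − 613.7) / 46600 m = 7.820e-03 mm/s.
R = 7.820e-03 × 3600 = 28.2 mm/hr.
Over 3.2 h: total = 28.2 × 3.2 = 90.24 ≈ 90 mm.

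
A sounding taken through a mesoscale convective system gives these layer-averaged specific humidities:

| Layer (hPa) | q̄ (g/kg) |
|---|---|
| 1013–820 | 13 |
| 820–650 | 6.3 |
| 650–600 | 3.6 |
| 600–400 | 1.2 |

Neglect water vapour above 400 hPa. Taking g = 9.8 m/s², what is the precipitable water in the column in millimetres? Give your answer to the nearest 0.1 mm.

Precipitable water is the column-integrated vapour mass per unit area: PW = (1/g) Σ q̄ Δp, with q in kg/kg and Δp in Pa (1 kg/m² of water = 1 mm).
Layer 1013–820 hPa: Δp = 193 hPa = 19300 Pa, q̄ = 0.013 kg/kg → 0.013 × 19300 / 9.8 = 25.60 mm
Layer 820–650 hPa: Δp = 170 hPa = 17000 Pa, q̄ = 0.0063 kg/kg → 0.0063 × 17000 / 9.8 = 10.93 mm
Layer 650–600 hPa: Δp = 50 hPa = 5000 Pa, q̄ = 0.0036 kg/kg → 0.0036 × 5000 / 9.8 = 1.84 mm
Layer 600–400 hPa: Δp = 200 hPa = 20000 Pa, q̄ = 0.0012 kg/kg → 0.0012 × 20000 / 9.8 = 2.45 mm
PW = 25.60 + 10.93 + 1.84 + 2.45 = 40.82 ≈ 40.8 mm.

PW ≈ 40.8 mm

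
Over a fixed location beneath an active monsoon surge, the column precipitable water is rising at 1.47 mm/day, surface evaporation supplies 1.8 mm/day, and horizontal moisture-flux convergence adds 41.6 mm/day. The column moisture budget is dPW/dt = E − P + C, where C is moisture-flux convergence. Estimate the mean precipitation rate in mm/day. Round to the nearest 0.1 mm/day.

dPW/dt = +1.47 mm/day.
P = E + C − dPW/dt = 1.8 + (41.6) − (+1.47) = 41.9 mm/day.

P ≈ 41.9 mm/day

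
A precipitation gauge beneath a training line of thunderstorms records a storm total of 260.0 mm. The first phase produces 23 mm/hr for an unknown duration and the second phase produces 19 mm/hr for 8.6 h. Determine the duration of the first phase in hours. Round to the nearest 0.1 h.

duration ≈ 4.2 h

Known phases: 19 × 8.6 = 163.4 mm.
Remaining depth = 260.0 − 163.4 = 96.6 mm.
Duration = 96.6 / 23 = 4.2 h.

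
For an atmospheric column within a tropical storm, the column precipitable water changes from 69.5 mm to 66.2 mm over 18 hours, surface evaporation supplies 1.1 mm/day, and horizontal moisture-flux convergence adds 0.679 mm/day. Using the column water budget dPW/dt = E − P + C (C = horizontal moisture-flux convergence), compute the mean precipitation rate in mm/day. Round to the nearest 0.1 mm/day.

dPW/dt = (66.2 − 69.5) mm / (18/24 day) = -4.400 mm/day.
P = E + C − dPW/dt = 1.1 + (0.679) − (-4.400) = 6.2 mm/day.

P ≈ 6.2 mm/day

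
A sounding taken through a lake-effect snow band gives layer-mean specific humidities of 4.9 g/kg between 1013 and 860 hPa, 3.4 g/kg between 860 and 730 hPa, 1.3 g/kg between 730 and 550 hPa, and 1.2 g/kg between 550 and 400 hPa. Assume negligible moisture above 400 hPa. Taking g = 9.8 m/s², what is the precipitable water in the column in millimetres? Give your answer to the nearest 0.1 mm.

PW ≈ 16.4 mm

Precipitable water is the column-integrated vapour mass per unit area: PW = (1/g) Σ q̄ Δp, with q in kg/kg and Δp in Pa (1 kg/m² of water = 1 mm).
Layer 1013–860 hPa: Δp = 153 hPa = 15300 Pa, q̄ = 0.0049 kg/kg → 0.0049 × 15300 / 9.8 = 7.65 mm
Layer 860–730 hPa: Δp = 130 hPa = 13000 Pa, q̄ = 0.0034 kg/kg → 0.0034 × 13000 / 9.8 = 4.51 mm
Layer 730–550 hPa: Δp = 180 hPa = 18000 Pa, q̄ = 0.0013 kg/kg → 0.0013 × 18000 / 9.8 = 2.39 mm
Layer 550–400 hPa: Δp = 150 hPa = 15000 Pa, q̄ = 0.0012 kg/kg → 0.0012 × 15000 / 9.8 = 1.84 mm
PW = 7.65 + 4.51 + 2.39 + 1.84 = 16.39 ≈ 16.4 mm.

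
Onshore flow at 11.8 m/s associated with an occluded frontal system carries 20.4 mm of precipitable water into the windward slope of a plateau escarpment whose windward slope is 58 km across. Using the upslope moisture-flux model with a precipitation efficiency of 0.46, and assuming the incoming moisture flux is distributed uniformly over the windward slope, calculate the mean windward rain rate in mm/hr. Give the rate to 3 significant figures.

R ≈ 6.87 mm/hr

Incoming column moisture flux per unit ridge length: F = V × PW = 11.8 × 20.4 = 240.72 mm·m/s.
Spread over the 58 km slope with efficiency ε = 0.46: R = ε·F/W = 0.46 × 240.72 / 58000 m = 1.909e-03 mm/s.
R = 1.909e-03 × 3600 = 6.87 mm/hr.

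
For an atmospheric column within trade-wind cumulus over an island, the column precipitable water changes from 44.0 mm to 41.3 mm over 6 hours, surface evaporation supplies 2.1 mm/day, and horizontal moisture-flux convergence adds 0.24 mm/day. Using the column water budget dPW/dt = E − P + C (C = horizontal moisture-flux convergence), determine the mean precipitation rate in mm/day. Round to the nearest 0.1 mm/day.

P ≈ 13.1 mm/day

dPW/dt = (41.3 − 44.0) mm / (6/24 day) = -10.800 mm/day.
P = E + C − dPW/dt = 2.1 + (0.24) − (-10.800) = 13.1 mm/day.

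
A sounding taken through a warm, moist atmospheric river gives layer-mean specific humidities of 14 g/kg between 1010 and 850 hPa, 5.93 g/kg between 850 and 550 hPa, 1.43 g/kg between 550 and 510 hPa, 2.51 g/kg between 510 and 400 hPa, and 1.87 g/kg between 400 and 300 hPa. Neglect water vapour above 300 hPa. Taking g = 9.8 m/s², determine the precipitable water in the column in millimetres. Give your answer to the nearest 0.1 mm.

PW ≈ 46.3 mm

Precipitable water is the column-integrated vapour mass per unit area: PW = (1/g) Σ q̄ Δp, with q in kg/kg and Δp in Pa (1 kg/m² of water = 1 mm).
Layer 1010–850 hPa: Δp = 160 hPa = 16000 Pa, q̄ = 0.014 kg/kg → 0.014 × 16000 / 9.8 = 22.86 mm
Layer 850–550 hPa: Δp = 300 hPa = 30000 Pa, q̄ = 0.00593 kg/kg → 0.00593 × 30000 / 9.8 = 18.15 mm
Layer 550–510 hPa: Δp = 40 hPa = 4000 Pa, q̄ = 0.00143 kg/kg → 0.00143 × 4000 / 9.8 = 0.58 mm
Layer 510–400 hPa: Δp = 110 hPa = 11000 Pa, q̄ = 0.00251 kg/kg → 0.00251 × 11000 / 9.8 = 2.82 mm
Layer 400–300 hPa: Δp = 100 hPa = 10000 Pa, q̄ = 0.00187 kg/kg → 0.00187 × 10000 / 9.8 = 1.91 mm
PW = 22.86 + 18.15 + 0.58 + 2.82 + 1.91 = 46.32 ≈ 46.3 mm.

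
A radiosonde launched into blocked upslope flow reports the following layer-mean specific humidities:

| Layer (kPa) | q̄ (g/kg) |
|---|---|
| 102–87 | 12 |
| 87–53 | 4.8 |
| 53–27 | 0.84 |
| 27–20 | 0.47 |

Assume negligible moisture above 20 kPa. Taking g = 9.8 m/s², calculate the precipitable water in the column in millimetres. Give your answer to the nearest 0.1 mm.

Precipitable water is the column-integrated vapour mass per unit area: PW = (1/g) Σ q̄ Δp, with q in kg/kg and Δp in Pa (1 kg/m² of water = 1 mm).
Layer 102–87 kPa: Δp = 150 hPa = 15000 Pa, q̄ = 0.012 kg/kg → 0.012 × 15000 / 9.8 = 18.37 mm
Layer 87–53 kPa: Δp = 340 hPa = 34000 Pa, q̄ = 0.0048 kg/kg → 0.0048 × 34000 / 9.8 = 16.65 mm
Layer 53–27 kPa: Δp = 260 hPa = 26000 Pa, q̄ = 0.00084 kg/kg → 0.00084 × 26000 / 9.8 = 2.23 mm
Layer 27–20 kPa: Δp = 70 hPa = 7000 Pa, q̄ = 0.00047 kg/kg → 0.00047 × 7000 / 9.8 = 0.34 mm
PW = 18.37 + 16.65 + 2.23 + 0.34 = 37.59 ≈ 37.6 mm.

PW ≈ 37.6 mm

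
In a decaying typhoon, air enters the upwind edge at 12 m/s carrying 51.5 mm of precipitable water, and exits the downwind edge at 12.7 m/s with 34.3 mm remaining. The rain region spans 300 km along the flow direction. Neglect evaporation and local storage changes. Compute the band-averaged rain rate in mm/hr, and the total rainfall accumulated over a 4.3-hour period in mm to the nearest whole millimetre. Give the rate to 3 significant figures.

Column moisture flux per unit crosswind length is F = V × PW.
Inflow: F_in = 12 × 51.5 = 618 mm·m/s
Outflow: F_out = 12.7 × 34.3 = 435.61 mm·m/s
Steady-state rate R = (F_in − F_out)/L = (618 − 435.61) / 300000 m = 6.080e-04 mm/s.
R = 6.080e-04 × 3600 = 2.19 mm/hr.
Over 4.3 h: total = 2.19 × 4.3 = 9.417 ≈ 9 mm.

R ≈ 2.19 mm/hr; total ≈ 9 mm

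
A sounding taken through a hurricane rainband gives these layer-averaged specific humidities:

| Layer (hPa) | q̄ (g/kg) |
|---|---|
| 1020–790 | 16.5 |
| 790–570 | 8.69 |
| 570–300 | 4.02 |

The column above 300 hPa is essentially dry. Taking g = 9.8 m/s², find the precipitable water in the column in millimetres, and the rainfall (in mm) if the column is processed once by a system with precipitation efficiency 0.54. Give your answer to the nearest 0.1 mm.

Precipitable water is the column-integrated vapour mass per unit area: PW = (1/g) Σ q̄ Δp, with q in kg/kg and Δp in Pa (1 kg/m² of water = 1 mm).
Layer 1020–790 hPa: Δp = 230 hPa = 23000 Pa, q̄ = 0.0165 kg/kg → 0.0165 × 23000 / 9.8 = 38.72 mm
Layer 790–570 hPa: Δp = 220 hPa = 22000 Pa, q̄ = 0.00869 kg/kg → 0.00869 × 22000 / 9.8 = 19.51 mm
Layer 570–300 hPa: Δp = 270 hPa = 27000 Pa, q̄ = 0.00402 kg/kg → 0.00402 × 27000 / 9.8 = 11.08 mm
PW = 38.72 + 19.51 + 11.08 = 69.31 ≈ 69.3 mm.
Rainfall = ε × PW = 0.54 × 69.3 = 37.4 mm.

PW ≈ 69.3 mm; rainfall ≈ 37.4 mm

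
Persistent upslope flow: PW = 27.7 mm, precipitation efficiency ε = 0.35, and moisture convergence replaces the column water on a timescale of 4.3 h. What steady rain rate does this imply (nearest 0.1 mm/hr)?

Each overturning extracts ε × PW = 0.35 × 27.7 = 9.695 mm.
Rate = ε·PW / τ = 9.695 / 4.3 h = 2.3 mm/hr.

R ≈ 2.3 mm/hr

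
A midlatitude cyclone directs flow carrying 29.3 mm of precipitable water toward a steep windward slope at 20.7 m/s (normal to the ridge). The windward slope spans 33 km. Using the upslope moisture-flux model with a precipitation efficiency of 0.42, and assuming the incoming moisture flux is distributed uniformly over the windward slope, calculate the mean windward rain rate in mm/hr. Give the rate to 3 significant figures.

Incoming column moisture flux per unit ridge length: F = V × PW = 20.7 × 29.3 = 606.51 mm·m/s.
Spread over the 33 km slope with efficiency ε = 0.42: R = ε·F/W = 0.42 × 606.51 / 33000 m = 7.719e-03 mm/s.
R = 7.719e-03 × 3600 = 27.8 mm/hr.

R ≈ 27.8 mm/hr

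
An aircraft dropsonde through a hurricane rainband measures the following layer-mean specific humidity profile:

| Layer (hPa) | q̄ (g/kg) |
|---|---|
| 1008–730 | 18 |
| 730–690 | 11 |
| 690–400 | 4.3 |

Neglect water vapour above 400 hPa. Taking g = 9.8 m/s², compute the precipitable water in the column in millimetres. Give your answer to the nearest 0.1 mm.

Precipitable water is the column-integrated vapour mass per unit area: PW = (1/g) Σ q̄ Δp, with q in kg/kg and Δp in Pa (1 kg/m² of water = 1 mm).
Layer 1008–730 hPa: Δp = 278 hPa = 27800 Pa, q̄ = 0.018 kg/kg → 0.018 × 27800 / 9.8 = 51.06 mm
Layer 730–690 hPa: Δp = 40 hPa = 4000 Pa, q̄ = 0.011 kg/kg → 0.011 × 4000 / 9.8 = 4.49 mm
Layer 690–400 hPa: Δp = 290 hPa = 29000 Pa, q̄ = 0.0043 kg/kg → 0.0043 × 29000 / 9.8 = 12.72 mm
PW = 51.06 + 4.49 + 12.72 = 68.27 ≈ 68.3 mm.

PW ≈ 68.3 mm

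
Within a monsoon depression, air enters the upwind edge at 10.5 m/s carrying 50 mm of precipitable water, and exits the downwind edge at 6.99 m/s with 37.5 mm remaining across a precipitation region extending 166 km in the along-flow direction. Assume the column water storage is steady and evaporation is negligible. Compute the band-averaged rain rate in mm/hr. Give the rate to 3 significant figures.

Column moisture flux per unit crosswind length is F = V × PW.
Inflow: F_in = 10.5 × 50 = 525 mm·m/s
Outflow: F_out = 6.99 × 37.5 = 262.125 mm·m/s
Steady-state rate R = (F_in − F_out)/L = (525 − 262.125) / 166000 m = 1.584e-03 mm/s.
R = 1.584e-03 × 3600 = 5.70 mm/hr.

R ≈ 5.70 mm/hr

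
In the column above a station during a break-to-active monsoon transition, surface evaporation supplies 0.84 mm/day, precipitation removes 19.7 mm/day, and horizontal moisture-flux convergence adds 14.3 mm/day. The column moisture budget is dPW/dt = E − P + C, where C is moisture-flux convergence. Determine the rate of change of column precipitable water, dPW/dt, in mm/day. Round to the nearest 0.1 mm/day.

dPW/dt = E − P + C = 0.84 − 19.7 + (14.3) = -4.6 mm/day.

dPW/dt ≈ -4.6 mm/day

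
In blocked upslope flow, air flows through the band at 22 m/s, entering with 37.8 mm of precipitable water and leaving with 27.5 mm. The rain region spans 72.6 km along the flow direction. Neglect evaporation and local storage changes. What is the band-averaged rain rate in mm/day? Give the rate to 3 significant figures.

Column moisture flux per unit crosswind length is F = V × PW.
Inflow: F_in = 22 × 37.8 = 831.6 mm·m/s
Outflow: F_out = 22 × 27.5 = 605 mm·m/s
Steady-state rate R = (F_in − F_out)/L = (831.6 − 605) / 72600 m = 3.121e-03 mm/s.
R = 3.121e-03 × 3600 × 24 = 270 mm/day.

R ≈ 270 mm/day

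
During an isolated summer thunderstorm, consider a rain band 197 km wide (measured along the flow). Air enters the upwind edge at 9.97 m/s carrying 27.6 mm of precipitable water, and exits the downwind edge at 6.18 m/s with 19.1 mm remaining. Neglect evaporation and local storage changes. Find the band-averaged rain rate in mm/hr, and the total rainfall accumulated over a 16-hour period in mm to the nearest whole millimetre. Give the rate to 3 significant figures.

Column moisture flux per unit crosswind length is F = V × PW.
Inflow: F_in = 9.97 × 27.6 = 275.172 mm·m/s
Outflow: F_out = 6.18 × 19.1 = 118.038 mm·m/s
Steady-state rate R = (F_in − F_out)/L = (275.172 − 118.038) / 197000 m = 7.976e-04 mm/s.
R = 7.976e-04 × 3600 = 2.87 mm/hr.
Over 16 h: total = 2.87 × 16 = 45.92 ≈ 46 mm.

R ≈ 2.87 mm/hr; total ≈ 46 mm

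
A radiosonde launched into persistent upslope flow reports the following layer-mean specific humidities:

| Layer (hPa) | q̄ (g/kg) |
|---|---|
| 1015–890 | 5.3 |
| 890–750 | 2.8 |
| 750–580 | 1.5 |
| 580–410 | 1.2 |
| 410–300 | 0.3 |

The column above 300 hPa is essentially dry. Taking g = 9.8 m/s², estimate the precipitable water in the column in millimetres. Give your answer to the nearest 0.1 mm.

PW ≈ 15.8 mm

Precipitable water is the column-integrated vapour mass per unit area: PW = (1/g) Σ q̄ Δp, with q in kg/kg and Δp in Pa (1 kg/m² of water = 1 mm).
Layer 1015–890 hPa: Δp = 125 hPa = 12500 Pa, q̄ = 0.0053 kg/kg → 0.0053 × 12500 / 9.8 = 6.76 mm
Layer 890–750 hPa: Δp = 140 hPa = 14000 Pa, q̄ = 0.0028 kg/kg → 0.0028 × 14000 / 9.8 = 4.00 mm
Layer 750–580 hPa: Δp = 170 hPa = 17000 Pa, q̄ = 0.0015 kg/kg → 0.0015 × 17000 / 9.8 = 2.60 mm
Layer 580–410 hPa: Δp = 170 hPa = 17000 Pa, q̄ = 0.0012 kg/kg → 0.0012 × 17000 / 9.8 = 2.08 mm
Layer 410–300 hPa: Δp = 110 hPa = 11000 Pa, q̄ = 0.0003 kg/kg → 0.0003 × 11000 / 9.8 = 0.34 mm
PW = 6.76 + 4.00 + 2.60 + 2.08 + 0.34 = 15.78 ≈ 15.8 mm.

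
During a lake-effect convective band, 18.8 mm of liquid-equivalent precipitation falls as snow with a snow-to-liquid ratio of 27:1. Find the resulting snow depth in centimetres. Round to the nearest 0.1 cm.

Snow depth = liquid × ratio = 18.8 mm × 27 = 507.6 mm = 50.8 cm.

snow depth ≈ 50.8 cm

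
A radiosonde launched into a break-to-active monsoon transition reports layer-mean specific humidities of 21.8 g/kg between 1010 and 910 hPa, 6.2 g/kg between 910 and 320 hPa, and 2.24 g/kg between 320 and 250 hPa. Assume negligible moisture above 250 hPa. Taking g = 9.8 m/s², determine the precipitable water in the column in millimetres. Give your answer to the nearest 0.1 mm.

Precipitable water is the column-integrated vapour mass per unit area: PW = (1/g) Σ q̄ Δp, with q in kg/kg and Δp in Pa (1 kg/m² of water = 1 mm).
Layer 1010–910 hPa: Δp = 100 hPa = 10000 Pa, q̄ = 0.0218 kg/kg → 0.0218 × 10000 / 9.8 = 22.24 mm
Layer 910–320 hPa: Δp = 590 hPa = 59000 Pa, q̄ = 0.0062 kg/kg → 0.0062 × 59000 / 9.8 = 37.33 mm
Layer 320–250 hPa: Δp = 70 hPa = 7000 Pa, q̄ = 0.00224 kg/kg → 0.00224 × 7000 / 9.8 = 1.60 mm
PW = 22.24 + 37.33 + 1.60 = 61.17 ≈ 61.2 mm.

PW ≈ 61.2 mm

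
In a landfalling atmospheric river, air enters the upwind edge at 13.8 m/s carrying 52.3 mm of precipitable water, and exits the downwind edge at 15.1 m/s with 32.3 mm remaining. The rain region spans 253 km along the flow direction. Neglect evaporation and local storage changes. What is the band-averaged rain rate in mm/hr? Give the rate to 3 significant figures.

R ≈ 3.33 mm/hr

Column moisture flux per unit crosswind length is F = V × PW.
Inflow: F_in = 13.8 × 52.3 = 721.74 mm·m/s
Outflow: F_out = 15.1 × 32.3 = 487.73 mm·m/s
Steady-state rate R = (F_in − F_out)/L = (721.74 − 487.73) / 253000 m = 9.249e-04 mm/s.
R = 9.249e-04 × 3600 = 3.33 mm/hr.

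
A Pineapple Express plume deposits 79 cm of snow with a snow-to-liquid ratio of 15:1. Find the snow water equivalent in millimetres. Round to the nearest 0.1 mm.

SWE ≈ 52.7 mm

SWE = snow depth / ratio = 79 cm / 15 = 5.267 cm = 52.7 mm.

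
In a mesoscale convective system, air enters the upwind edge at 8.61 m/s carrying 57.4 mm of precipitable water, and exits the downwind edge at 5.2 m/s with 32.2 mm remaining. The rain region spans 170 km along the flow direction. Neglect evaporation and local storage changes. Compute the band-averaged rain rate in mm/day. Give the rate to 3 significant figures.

Column moisture flux per unit crosswind length is F = V × PW.
Inflow: F_in = 8.61 × 57.4 = 494.214 mm·m/s
Outflow: F_out = 5.2 × 32.2 = 167.44 mm·m/s
Steady-state rate R = (F_in − F_out)/L = (494.214 − 167.44) / 170000 m = 1.922e-03 mm/s.
R = 1.922e-03 × 3600 × 24 = 166 mm/day.

R ≈ 166 mm/day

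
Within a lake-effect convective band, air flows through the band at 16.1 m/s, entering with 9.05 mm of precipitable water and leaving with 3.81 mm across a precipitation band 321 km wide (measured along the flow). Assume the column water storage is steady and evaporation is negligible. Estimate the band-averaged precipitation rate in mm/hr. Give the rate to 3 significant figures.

Column moisture flux per unit crosswind length is F = V × PW.
Inflow: F_in = 16.1 × 9.05 = 145.705 mm·m/s
Outflow: F_out = 16.1 × 3.81 = 61.341 mm·m/s
Steady-state rate R = (F_in − F_out)/L = (145.705 − 61.341) / 321000 m = 2.628e-04 mm/s.
R = 2.628e-04 × 3600 = 0.946 mm/hr.

R ≈ 0.946 mm/hr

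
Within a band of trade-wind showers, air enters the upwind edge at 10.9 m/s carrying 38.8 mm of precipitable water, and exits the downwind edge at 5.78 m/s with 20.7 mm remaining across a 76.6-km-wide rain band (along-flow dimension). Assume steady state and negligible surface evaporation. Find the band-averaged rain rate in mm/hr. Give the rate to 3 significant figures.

R ≈ 14.3 mm/hr

Column moisture flux per unit crosswind length is F = V × PW.
Inflow: F_in = 10.9 × 38.8 = 422.92 mm·m/s
Outflow: F_out = 5.78 × 20.7 = 119.646 mm·m/s
Steady-state rate R = (F_in − F_out)/L = (422.92 − 119.646) / 76600 m = 3.959e-03 mm/s.
R = 3.959e-03 × 3600 = 14.3 mm/hr.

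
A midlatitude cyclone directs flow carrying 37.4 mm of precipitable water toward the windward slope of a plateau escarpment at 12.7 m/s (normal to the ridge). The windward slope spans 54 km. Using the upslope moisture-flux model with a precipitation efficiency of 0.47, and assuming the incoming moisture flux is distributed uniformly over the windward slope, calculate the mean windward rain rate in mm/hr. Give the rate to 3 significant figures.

R ≈ 14.9 mm/hr

Incoming column moisture flux per unit ridge length: F = V × PW = 12.7 × 37.4 = 474.98 mm·m/s.
Spread over the 54 km slope with efficiency ε = 0.47: R = ε·F/W = 0.47 × 474.98 / 54000 m = 4.134e-03 mm/s.
R = 4.134e-03 × 3600 = 14.9 mm/hr.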